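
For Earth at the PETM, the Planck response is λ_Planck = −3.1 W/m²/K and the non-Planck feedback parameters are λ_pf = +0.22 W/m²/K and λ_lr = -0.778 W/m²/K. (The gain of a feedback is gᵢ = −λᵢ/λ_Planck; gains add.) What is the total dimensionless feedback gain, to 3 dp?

Convert to gains: g_pf = 0.22/3.1 = 0.07097; g_lr = -0.778/3.1 = -0.251.
Total gain g = -0.18003.

-0.180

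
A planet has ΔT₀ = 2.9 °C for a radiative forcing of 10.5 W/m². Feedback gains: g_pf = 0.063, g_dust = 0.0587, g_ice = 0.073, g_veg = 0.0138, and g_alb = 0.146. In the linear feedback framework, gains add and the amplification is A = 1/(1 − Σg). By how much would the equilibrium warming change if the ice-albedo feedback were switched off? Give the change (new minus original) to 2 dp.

Original: g = 0.3545, ΔT = 2.9/(1−0.3545) = 4.4926 °C.
Without ice-albedo: g' = 0.2815, ΔT' = 2.9/(1−0.2815) = 4.0362 °C.
Change = 4.0362 − 4.4926 = -0.46 °C.

-0.46 °C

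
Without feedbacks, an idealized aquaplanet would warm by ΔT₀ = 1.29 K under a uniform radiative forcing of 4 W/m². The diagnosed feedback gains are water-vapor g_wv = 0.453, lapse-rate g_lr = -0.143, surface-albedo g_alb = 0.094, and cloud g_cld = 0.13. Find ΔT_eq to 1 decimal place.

2.8 K

Total gain g = 0.453 − 0.143 + 0.094 + 0.13 = 0.534.
Amplification A = 1/(1 − 0.534) = 2.146.
ΔT = 1.29 × 2.146 = 2.8 K.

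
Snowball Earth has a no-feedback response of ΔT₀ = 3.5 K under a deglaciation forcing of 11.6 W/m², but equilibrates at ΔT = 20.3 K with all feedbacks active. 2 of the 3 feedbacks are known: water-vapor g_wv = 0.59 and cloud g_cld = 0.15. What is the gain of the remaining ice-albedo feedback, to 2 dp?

0.09

Amplification A = ΔT/ΔT₀ = 20.3/3.5 = 5.8.
Total gain g = 1 − 1/A = 1 − 1/5.8 = 0.8276.
Known gains sum to 0.59 + 0.15 = 0.74.
g_ice = 0.8276 − 0.74 = 0.09.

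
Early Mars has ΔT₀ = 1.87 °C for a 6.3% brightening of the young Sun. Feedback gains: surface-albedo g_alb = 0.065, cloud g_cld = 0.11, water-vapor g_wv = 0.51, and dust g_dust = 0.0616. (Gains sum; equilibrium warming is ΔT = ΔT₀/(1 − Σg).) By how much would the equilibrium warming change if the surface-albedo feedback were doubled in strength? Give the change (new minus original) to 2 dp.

2.55 °C

Original: g = 0.7466, ΔT = 1.87/(1−0.7466) = 7.3796 °C.
With doubled surface-albedo: g' = 0.8116, ΔT' = 1.87/(1−0.8116) = 9.9257 °C.
Change = 9.9257 − 7.3796 = 2.55 °C.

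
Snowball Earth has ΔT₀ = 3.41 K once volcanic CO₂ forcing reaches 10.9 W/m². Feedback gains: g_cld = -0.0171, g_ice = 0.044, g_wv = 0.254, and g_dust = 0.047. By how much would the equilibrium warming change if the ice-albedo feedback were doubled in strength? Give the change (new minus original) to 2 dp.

Original: g = 0.3279, ΔT = 3.41/(1−0.3279) = 5.0736 K.
With doubled ice-albedo: g' = 0.3719, ΔT' = 3.41/(1−0.3719) = 5.4291 K.
Change = 5.4291 − 5.0736 = 0.36 K.

0.36 K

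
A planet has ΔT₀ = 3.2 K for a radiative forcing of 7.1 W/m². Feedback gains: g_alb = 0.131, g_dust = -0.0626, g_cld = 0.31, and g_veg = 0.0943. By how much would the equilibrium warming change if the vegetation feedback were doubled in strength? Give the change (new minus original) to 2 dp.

Original: g = 0.4727, ΔT = 3.2/(1−0.4727) = 6.0687 K.
With doubled vegetation: g' = 0.567, ΔT' = 3.2/(1−0.567) = 7.3903 K.
Change = 7.3903 − 6.0687 = 1.32 K.

1.32 K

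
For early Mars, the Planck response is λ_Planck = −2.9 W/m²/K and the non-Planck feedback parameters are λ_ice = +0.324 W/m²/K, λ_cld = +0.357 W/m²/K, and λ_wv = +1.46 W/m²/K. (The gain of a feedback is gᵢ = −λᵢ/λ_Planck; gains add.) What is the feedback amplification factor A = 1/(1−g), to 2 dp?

Convert to gains: g_ice = 0.324/2.9 = 0.1117; g_cld = 0.357/2.9 = 0.1231; g_wv = 1.46/2.9 = 0.5034.
Total gain g = 0.7382.
A = 1/(1 − 0.7382) = 3.82.

3.82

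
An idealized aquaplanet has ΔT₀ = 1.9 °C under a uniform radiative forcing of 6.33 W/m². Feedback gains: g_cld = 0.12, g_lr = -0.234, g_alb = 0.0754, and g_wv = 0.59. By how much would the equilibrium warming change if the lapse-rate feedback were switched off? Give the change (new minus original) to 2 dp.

4.62 °C

Original: g = 0.5514, ΔT = 1.9/(1−0.5514) = 4.2354 °C.
Without lapse-rate: g' = 0.7854, ΔT' = 1.9/(1−0.7854) = 8.8537 °C.
Change = 8.8537 − 4.2354 = 4.62 °C.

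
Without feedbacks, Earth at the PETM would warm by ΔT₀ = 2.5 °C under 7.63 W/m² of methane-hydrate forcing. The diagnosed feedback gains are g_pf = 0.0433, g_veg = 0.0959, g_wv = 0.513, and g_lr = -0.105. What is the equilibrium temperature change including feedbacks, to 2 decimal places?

Total gain g = 0.0433 + 0.0959 + 0.513 − 0.105 = 0.5472.
Amplification A = 1/(1 − 0.5472) = 2.208.
ΔT = 2.5 × 2.208 = 5.52 °C.

5.52 °C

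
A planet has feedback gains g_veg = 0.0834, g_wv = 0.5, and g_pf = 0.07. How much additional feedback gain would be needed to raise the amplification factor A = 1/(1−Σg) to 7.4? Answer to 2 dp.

Current total gain = 0.6534.
Target gain for A = 7.4: g* = 1 − 1/7.4 = 0.8649.
Additional gain needed = 0.8649 − 0.6534 = 0.21.

0.21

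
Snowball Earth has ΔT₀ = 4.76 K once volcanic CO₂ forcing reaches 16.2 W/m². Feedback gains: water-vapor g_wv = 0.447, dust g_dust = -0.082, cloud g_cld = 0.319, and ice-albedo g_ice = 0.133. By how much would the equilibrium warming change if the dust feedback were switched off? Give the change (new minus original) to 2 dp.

Original: g = 0.817, ΔT = 4.76/(1−0.817) = 26.0109 K.
Without dust: g' = 0.899, ΔT' = 4.76/(1−0.899) = 47.1287 K.
Change = 47.1287 − 26.0109 = 21.12 K.

21.12 K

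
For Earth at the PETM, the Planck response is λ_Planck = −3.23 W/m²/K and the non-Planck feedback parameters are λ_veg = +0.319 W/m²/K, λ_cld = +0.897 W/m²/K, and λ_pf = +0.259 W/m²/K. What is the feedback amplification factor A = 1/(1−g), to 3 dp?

Convert to gains: g_veg = 0.319/3.23 = 0.09876; g_cld = 0.897/3.23 = 0.2777; g_pf = 0.259/3.23 = 0.08019.
Total gain g = 0.45665.
A = 1/(1 − 0.45665) = 1.840.

1.840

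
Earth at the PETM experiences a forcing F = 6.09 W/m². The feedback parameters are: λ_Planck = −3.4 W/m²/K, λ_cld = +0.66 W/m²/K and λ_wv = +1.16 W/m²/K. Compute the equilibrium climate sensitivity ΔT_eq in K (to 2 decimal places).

Net feedback parameter λ = (−3.4) + (+0.66) + (+1.16) = -1.58 W/m²/K.
ΔT = −F/λ = −6.09/(-1.58) = 3.85 K.

3.85 K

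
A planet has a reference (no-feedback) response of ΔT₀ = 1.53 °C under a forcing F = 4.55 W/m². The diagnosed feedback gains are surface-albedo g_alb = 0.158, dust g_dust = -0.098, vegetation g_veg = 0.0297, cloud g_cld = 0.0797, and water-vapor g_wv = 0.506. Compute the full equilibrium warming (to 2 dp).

Total gain g = 0.158 − 0.098 + 0.0297 + 0.0797 + 0.506 = 0.6754.
Amplification A = 1/(1 − 0.6754) = 3.081.
ΔT = 1.53 × 3.081 = 4.71 °C.

4.71 °C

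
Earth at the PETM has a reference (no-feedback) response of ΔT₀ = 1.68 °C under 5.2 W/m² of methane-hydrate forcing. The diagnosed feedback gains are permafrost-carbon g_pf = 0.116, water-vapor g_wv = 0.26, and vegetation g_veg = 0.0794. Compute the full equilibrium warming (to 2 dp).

3.08 °C

Total gain g = 0.116 + 0.26 + 0.0794 = 0.4554.
Amplification A = 1/(1 − 0.4554) = 1.836.
ΔT = 1.68 × 1.836 = 3.08 °C.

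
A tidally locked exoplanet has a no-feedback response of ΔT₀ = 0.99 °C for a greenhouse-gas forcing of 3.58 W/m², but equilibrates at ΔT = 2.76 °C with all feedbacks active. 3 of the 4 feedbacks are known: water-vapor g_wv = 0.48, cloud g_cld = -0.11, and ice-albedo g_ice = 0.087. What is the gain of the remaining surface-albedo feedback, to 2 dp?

Amplification A = ΔT/ΔT₀ = 2.76/0.99 = 2.788.
Total gain g = 1 − 1/A = 1 − 1/2.788 = 0.6413.
Known gains sum to 0.48 − 0.11 + 0.087 = 0.457.
g_alb = 0.6413 − 0.457 = 0.18.

0.18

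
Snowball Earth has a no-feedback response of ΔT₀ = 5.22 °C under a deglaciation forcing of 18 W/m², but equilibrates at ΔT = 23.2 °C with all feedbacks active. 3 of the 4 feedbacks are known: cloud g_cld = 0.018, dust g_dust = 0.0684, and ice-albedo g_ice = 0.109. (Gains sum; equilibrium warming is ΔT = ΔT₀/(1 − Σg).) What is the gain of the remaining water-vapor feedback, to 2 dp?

0.58

Amplification A = ΔT/ΔT₀ = 23.2/5.22 = 4.444.
Total gain g = 1 − 1/A = 1 − 1/4.444 = 0.775.
Known gains sum to 0.018 + 0.0684 + 0.109 = 0.1954.
g_wv = 0.775 − 0.1954 = 0.58.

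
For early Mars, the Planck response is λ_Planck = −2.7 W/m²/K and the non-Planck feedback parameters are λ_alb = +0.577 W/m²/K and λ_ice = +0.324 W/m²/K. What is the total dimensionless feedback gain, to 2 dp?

0.33

Convert to gains: g_alb = 0.577/2.7 = 0.2137; g_ice = 0.324/2.7 = 0.12.
Total gain g = 0.3337.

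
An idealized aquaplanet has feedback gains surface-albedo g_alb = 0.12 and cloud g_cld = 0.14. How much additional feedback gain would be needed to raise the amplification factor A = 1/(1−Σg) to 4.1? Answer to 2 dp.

0.50

Current total gain = 0.26.
Target gain for A = 4.1: g* = 1 − 1/4.1 = 0.7561.
Additional gain needed = 0.7561 − 0.26 = 0.50.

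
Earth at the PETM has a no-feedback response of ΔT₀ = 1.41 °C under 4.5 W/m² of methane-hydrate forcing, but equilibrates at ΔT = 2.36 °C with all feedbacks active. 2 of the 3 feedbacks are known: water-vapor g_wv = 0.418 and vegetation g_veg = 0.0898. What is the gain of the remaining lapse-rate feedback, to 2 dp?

-0.11

Amplification A = ΔT/ΔT₀ = 2.36/1.41 = 1.674.
Total gain g = 1 − 1/A = 1 − 1/1.674 = 0.4026.
Known gains sum to 0.418 + 0.0898 = 0.5078.
g_lr = 0.4026 − 0.5078 = -0.11.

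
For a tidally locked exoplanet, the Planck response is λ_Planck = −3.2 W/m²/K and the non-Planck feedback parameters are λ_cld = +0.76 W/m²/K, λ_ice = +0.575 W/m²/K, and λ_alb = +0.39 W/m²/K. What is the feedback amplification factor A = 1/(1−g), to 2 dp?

Convert to gains: g_cld = 0.76/3.2 = 0.2375; g_ice = 0.575/3.2 = 0.1797; g_alb = 0.39/3.2 = 0.1219.
Total gain g = 0.5391.
A = 1/(1 − 0.5391) = 2.17.

2.17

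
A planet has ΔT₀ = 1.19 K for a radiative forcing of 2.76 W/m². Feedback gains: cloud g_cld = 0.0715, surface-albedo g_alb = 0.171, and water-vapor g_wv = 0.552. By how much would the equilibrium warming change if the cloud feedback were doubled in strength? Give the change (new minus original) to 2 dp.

Original: g = 0.7945, ΔT = 1.19/(1−0.7945) = 5.7908 K.
With doubled cloud: g' = 0.866, ΔT' = 1.19/(1−0.866) = 8.8806 K.
Change = 8.8806 − 5.7908 = 3.09 K.

3.09 K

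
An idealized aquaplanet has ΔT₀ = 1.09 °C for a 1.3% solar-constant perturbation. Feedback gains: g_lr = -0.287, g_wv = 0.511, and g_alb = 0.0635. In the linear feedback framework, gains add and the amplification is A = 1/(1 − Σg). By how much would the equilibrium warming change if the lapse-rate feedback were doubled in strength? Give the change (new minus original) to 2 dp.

-0.44 °C

Original: g = 0.2875, ΔT = 1.09/(1−0.2875) = 1.5298 °C.
With doubled lapse-rate: g' = 0.0005, ΔT' = 1.09/(1−0.0005) = 1.0905 °C.
Change = 1.0905 − 1.5298 = -0.44 °C.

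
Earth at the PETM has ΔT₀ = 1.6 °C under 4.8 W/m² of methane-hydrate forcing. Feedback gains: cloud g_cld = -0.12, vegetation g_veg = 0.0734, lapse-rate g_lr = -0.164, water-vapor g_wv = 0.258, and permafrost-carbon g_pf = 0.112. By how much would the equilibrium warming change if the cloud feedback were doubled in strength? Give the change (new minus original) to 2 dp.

-0.24 °C

Original: g = 0.1594, ΔT = 1.6/(1−0.1594) = 1.9034 °C.
With doubled cloud: g' = 0.0394, ΔT' = 1.6/(1−0.0394) = 1.6656 °C.
Change = 1.6656 − 1.9034 = -0.24 °C.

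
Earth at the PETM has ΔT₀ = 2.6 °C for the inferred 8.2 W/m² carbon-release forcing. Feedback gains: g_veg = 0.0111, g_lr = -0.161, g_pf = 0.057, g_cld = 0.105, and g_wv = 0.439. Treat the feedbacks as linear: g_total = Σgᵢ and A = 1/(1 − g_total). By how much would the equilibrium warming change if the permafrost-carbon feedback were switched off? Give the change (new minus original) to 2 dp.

-0.45 °C

Original: g = 0.4511, ΔT = 2.6/(1−0.4511) = 4.7367 °C.
Without permafrost-carbon: g' = 0.3941, ΔT' = 2.6/(1−0.3941) = 4.2911 °C.
Change = 4.2911 − 4.7367 = -0.45 °C.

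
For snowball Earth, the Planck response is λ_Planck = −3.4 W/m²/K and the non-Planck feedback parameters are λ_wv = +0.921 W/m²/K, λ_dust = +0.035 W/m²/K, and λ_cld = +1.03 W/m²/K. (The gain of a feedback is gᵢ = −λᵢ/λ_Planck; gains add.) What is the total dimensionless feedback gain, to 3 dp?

0.584

Convert to gains: g_wv = 0.921/3.4 = 0.2709; g_dust = 0.035/3.4 = 0.01029; g_cld = 1.03/3.4 = 0.3029.
Total gain g = 0.58409.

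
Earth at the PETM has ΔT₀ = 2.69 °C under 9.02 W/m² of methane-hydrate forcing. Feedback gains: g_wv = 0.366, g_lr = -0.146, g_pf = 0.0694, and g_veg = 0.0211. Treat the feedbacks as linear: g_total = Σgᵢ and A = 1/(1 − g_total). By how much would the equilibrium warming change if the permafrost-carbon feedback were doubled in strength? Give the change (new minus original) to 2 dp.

Original: g = 0.3105, ΔT = 2.69/(1−0.3105) = 3.9014 °C.
With doubled permafrost-carbon: g' = 0.3799, ΔT' = 2.69/(1−0.3799) = 4.3380 °C.
Change = 4.3380 − 3.9014 = 0.44 °C.

0.44 °C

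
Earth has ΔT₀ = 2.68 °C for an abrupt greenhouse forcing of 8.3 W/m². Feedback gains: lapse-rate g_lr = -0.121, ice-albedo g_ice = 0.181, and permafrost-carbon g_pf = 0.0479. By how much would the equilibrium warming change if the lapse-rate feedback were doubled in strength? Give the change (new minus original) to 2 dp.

-0.36 °C

Original: g = 0.1079, ΔT = 2.68/(1−0.1079) = 3.0041 °C.
With doubled lapse-rate: g' = -0.0131, ΔT' = 2.68/(1+0.0131) = 2.6453 °C.
Change = 2.6453 − 3.0041 = -0.36 °C.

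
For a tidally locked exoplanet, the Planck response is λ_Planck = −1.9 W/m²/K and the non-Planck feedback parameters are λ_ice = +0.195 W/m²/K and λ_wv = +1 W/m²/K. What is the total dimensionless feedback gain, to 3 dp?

0.629

Convert to gains: g_ice = 0.195/1.9 = 0.1026; g_wv = 1/1.9 = 0.5263.
Total gain g = 0.6289.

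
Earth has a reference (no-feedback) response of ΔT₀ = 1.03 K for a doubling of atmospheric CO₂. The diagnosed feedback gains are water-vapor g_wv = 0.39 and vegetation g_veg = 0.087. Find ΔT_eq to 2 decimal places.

Total gain g = 0.39 + 0.087 = 0.477.
Amplification A = 1/(1 − 0.477) = 1.912.
ΔT = 1.03 × 1.912 = 1.97 K.

1.97 K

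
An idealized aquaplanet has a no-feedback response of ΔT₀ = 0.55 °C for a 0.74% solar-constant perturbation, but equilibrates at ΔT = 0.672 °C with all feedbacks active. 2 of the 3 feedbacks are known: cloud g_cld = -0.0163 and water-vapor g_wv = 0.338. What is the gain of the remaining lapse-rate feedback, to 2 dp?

Amplification A = ΔT/ΔT₀ = 0.672/0.55 = 1.222.
Total gain g = 1 − 1/A = 1 − 1/1.222 = 0.1817.
Known gains sum to -0.0163 + 0.338 = 0.3217.
g_lr = 0.1817 − 0.3217 = -0.14.

-0.14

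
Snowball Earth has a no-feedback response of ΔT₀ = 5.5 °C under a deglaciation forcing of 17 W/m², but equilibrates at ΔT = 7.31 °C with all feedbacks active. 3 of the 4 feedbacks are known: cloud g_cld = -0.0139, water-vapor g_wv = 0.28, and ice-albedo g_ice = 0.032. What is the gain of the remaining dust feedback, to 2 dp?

-0.05

Amplification A = ΔT/ΔT₀ = 7.31/5.5 = 1.329.
Total gain g = 1 − 1/A = 1 − 1/1.329 = 0.2476.
Known gains sum to -0.0139 + 0.28 + 0.032 = 0.2981.
g_dust = 0.2476 − 0.2981 = -0.05.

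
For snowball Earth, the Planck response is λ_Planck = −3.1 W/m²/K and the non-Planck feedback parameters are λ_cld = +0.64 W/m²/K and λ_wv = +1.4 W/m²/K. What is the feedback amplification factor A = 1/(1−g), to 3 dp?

2.925

Convert to gains: g_cld = 0.64/3.1 = 0.2065; g_wv = 1.4/3.1 = 0.4516.
Total gain g = 0.6581.
A = 1/(1 − 0.6581) = 2.925.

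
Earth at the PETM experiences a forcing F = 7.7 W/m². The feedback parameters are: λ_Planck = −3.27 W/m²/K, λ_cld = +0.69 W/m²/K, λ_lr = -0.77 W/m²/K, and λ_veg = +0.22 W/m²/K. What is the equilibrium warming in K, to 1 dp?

2.5 K

Net feedback parameter λ = (−3.27) + (+0.69) + (-0.77) + (+0.22) = -3.13 W/m²/K.
ΔT = −F/λ = −7.7/(-3.13) = 2.5 K.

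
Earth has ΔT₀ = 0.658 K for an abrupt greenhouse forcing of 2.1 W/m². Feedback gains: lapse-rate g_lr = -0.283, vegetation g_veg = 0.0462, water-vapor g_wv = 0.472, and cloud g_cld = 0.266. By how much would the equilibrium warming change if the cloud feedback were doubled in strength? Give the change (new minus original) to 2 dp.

1.51 K

Original: g = 0.5012, ΔT = 0.658/(1−0.5012) = 1.3192 K.
With doubled cloud: g' = 0.7672, ΔT' = 0.658/(1−0.7672) = 2.8265 K.
Change = 2.8265 − 1.3192 = 1.51 K.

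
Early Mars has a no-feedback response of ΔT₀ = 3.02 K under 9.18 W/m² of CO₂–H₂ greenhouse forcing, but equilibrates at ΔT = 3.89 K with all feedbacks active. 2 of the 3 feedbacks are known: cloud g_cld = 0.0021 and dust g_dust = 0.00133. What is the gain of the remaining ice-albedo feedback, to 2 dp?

Amplification A = ΔT/ΔT₀ = 3.89/3.02 = 1.288.
Total gain g = 1 − 1/A = 1 − 1/1.288 = 0.2236.
Known gains sum to 0.0021 + 0.00133 = 0.00343.
g_ice = 0.2236 − 0.00343 = 0.22.

0.22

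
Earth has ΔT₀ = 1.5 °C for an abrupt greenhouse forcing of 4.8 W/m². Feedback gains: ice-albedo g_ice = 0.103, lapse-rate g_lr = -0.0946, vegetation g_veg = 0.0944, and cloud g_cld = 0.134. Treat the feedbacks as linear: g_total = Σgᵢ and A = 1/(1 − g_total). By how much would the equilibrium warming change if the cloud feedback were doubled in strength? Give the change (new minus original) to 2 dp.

Original: g = 0.2368, ΔT = 1.5/(1−0.2368) = 1.9654 °C.
With doubled cloud: g' = 0.3708, ΔT' = 1.5/(1−0.3708) = 2.3840 °C.
Change = 2.3840 − 1.9654 = 0.42 °C.

0.42 °C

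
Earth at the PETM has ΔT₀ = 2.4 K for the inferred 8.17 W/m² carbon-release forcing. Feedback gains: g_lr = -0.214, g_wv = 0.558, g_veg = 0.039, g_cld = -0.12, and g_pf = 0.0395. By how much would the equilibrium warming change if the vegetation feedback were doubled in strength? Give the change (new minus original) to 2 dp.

Original: g = 0.3025, ΔT = 2.4/(1−0.3025) = 3.4409 K.
With doubled vegetation: g' = 0.3415, ΔT' = 2.4/(1−0.3415) = 3.6446 K.
Change = 3.6446 − 3.4409 = 0.20 K.

0.20 K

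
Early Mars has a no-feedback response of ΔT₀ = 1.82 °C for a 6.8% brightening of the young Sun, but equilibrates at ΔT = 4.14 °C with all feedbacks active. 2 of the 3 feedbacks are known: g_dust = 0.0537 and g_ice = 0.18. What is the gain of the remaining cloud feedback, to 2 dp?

0.33

Amplification A = ΔT/ΔT₀ = 4.14/1.82 = 2.275.
Total gain g = 1 − 1/A = 1 − 1/2.275 = 0.5604.
Known gains sum to 0.0537 + 0.18 = 0.2337.
g_cld = 0.5604 − 0.2337 = 0.33.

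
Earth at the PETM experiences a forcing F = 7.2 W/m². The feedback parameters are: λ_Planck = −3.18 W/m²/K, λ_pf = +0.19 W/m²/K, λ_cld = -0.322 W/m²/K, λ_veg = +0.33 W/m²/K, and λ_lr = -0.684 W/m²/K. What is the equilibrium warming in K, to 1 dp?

Net feedback parameter λ = (−3.18) + (+0.19) + (-0.322) + (+0.33) + (-0.684) = -3.666 W/m²/K.
ΔT = −F/λ = −7.2/(-3.666) = 2.0 K.

2.0 K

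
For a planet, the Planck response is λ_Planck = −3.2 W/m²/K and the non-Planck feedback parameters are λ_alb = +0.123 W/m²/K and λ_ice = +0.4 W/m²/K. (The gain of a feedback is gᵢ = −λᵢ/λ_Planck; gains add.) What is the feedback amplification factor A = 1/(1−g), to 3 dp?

Convert to gains: g_alb = 0.123/3.2 = 0.03844; g_ice = 0.4/3.2 = 0.125.
Total gain g = 0.16344.
A = 1/(1 − 0.16344) = 1.195.

1.195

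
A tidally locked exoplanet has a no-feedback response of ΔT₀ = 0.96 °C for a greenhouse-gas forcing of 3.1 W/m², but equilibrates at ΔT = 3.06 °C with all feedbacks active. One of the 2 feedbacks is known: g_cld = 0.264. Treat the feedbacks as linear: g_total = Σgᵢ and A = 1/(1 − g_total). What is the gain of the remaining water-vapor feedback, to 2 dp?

Amplification A = ΔT/ΔT₀ = 3.06/0.96 = 3.188.
Total gain g = 1 − 1/A = 1 − 1/3.188 = 0.6863.
The known gain is 0.264.
g_wv = 0.6863 − 0.264 = 0.42.

0.42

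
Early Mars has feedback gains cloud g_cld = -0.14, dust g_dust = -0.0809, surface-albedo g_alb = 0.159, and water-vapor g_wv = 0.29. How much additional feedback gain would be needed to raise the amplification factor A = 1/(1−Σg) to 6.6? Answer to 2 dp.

0.62

Current total gain = 0.2281.
Target gain for A = 6.6: g* = 1 − 1/6.6 = 0.8485.
Additional gain needed = 0.8485 − 0.2281 = 0.62.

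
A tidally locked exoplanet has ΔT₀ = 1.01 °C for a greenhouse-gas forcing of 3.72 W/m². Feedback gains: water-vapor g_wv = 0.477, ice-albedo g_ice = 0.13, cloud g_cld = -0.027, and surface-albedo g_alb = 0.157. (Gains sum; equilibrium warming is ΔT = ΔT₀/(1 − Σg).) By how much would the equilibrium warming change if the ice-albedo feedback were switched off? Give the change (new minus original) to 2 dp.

Original: g = 0.737, ΔT = 1.01/(1−0.737) = 3.8403 °C.
Without ice-albedo: g' = 0.607, ΔT' = 1.01/(1−0.607) = 2.5700 °C.
Change = 2.5700 − 3.8403 = -1.27 °C.

-1.27 °C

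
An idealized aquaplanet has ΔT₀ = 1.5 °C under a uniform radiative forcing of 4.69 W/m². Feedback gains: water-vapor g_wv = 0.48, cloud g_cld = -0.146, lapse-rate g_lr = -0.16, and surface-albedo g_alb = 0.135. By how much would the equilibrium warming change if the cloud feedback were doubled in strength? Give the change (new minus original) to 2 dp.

Original: g = 0.309, ΔT = 1.5/(1−0.309) = 2.1708 °C.
With doubled cloud: g' = 0.163, ΔT' = 1.5/(1−0.163) = 1.7921 °C.
Change = 1.7921 − 2.1708 = -0.38 °C.

-0.38 °C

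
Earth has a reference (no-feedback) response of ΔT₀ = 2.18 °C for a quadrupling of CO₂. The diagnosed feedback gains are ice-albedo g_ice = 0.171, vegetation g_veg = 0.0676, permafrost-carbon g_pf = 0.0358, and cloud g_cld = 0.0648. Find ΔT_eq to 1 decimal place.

3.3 °C

Total gain g = 0.171 + 0.0676 + 0.0358 + 0.0648 = 0.3392.
Amplification A = 1/(1 − 0.3392) = 1.513.
ΔT = 2.18 × 1.513 = 3.3 °C.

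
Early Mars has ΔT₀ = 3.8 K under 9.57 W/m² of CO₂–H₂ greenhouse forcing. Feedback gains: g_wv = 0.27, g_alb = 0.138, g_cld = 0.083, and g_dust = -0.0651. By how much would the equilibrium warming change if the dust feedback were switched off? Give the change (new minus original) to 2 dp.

0.85 K

Original: g = 0.4259, ΔT = 3.8/(1−0.4259) = 6.6191 K.
Without dust: g' = 0.491, ΔT' = 3.8/(1−0.491) = 7.4656 K.
Change = 7.4656 − 6.6191 = 0.85 K.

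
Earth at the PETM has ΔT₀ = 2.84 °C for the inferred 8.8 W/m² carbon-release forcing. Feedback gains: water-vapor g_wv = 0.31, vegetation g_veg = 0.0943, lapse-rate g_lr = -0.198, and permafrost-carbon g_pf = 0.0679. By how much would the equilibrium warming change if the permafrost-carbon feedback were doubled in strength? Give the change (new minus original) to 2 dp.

0.40 °C

Original: g = 0.2742, ΔT = 2.84/(1−0.2742) = 3.9129 °C.
With doubled permafrost-carbon: g' = 0.3421, ΔT' = 2.84/(1−0.3421) = 4.3168 °C.
Change = 4.3168 − 3.9129 = 0.40 °C.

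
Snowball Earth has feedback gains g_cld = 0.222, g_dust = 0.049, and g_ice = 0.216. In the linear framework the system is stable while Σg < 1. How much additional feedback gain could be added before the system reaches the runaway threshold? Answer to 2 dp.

Current total gain = 0.222 + 0.049 + 0.216 = 0.487.
Margin to runaway = 1 − 0.487 = 0.51.

0.51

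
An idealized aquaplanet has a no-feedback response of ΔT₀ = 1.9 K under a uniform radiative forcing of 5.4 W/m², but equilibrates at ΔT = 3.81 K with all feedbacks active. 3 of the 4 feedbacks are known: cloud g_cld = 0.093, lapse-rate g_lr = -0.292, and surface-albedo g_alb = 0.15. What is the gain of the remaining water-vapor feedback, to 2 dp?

0.55

Amplification A = ΔT/ΔT₀ = 3.81/1.9 = 2.005.
Total gain g = 1 − 1/A = 1 − 1/2.005 = 0.5012.
Known gains sum to 0.093 − 0.292 + 0.15 = -0.049.
g_wv = 0.5012 + 0.049 = 0.55.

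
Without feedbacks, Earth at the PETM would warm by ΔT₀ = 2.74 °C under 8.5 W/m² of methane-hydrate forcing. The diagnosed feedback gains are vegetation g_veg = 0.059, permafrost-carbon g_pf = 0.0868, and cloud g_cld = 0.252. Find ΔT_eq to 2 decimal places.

4.55 °C

Total gain g = 0.059 + 0.0868 + 0.252 = 0.3978.
Amplification A = 1/(1 − 0.3978) = 1.661.
ΔT = 2.74 × 1.661 = 4.55 °C.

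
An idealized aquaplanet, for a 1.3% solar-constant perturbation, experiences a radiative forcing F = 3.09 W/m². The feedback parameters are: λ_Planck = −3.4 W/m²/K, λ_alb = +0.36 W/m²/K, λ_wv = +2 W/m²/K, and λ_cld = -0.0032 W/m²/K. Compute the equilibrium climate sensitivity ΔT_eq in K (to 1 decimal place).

Net feedback parameter λ = (−3.4) + (+0.36) + (+2) + (-0.0032) = -1.0432 W/m²/K.
ΔT = −F/λ = −3.09/(-1.0432) = 3.0 K.

3.0 K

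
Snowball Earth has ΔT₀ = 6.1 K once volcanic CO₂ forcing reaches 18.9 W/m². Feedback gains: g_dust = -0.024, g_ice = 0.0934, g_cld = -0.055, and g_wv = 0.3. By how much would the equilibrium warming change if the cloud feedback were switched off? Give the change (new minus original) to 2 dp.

0.78 K

Original: g = 0.3144, ΔT = 6.1/(1−0.3144) = 8.8973 K.
Without cloud: g' = 0.3694, ΔT' = 6.1/(1−0.3694) = 9.6733 K.
Change = 9.6733 − 8.8973 = 0.78 K.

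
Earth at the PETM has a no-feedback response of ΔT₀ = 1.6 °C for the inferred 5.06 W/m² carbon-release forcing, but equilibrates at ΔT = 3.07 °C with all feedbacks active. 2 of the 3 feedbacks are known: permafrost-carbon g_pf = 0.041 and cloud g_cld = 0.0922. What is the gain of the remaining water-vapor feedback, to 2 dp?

Amplification A = ΔT/ΔT₀ = 3.07/1.6 = 1.919.
Total gain g = 1 − 1/A = 1 − 1/1.919 = 0.4789.
Known gains sum to 0.041 + 0.0922 = 0.1332.
g_wv = 0.4789 − 0.1332 = 0.35.

0.35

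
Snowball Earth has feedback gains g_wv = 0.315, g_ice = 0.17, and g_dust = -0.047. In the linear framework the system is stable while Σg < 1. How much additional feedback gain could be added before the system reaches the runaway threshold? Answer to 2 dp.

0.56

Current total gain = 0.315 + 0.17 − 0.047 = 0.438.
Margin to runaway = 1 − 0.438 = 0.56.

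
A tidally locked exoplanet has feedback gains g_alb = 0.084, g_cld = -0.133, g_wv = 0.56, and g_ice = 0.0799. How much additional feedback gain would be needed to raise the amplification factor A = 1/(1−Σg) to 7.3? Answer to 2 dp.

Current total gain = 0.5909.
Target gain for A = 7.3: g* = 1 − 1/7.3 = 0.863.
Additional gain needed = 0.863 − 0.5909 = 0.27.

0.27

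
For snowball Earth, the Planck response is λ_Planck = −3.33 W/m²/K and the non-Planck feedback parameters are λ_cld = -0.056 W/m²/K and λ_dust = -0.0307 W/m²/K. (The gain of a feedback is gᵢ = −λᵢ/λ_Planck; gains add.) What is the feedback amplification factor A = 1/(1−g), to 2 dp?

Convert to gains: g_cld = -0.056/3.33 = -0.01682; g_dust = -0.0307/3.33 = -0.009219.
Total gain g = -0.026039.
A = 1/(1 + 0.026039) = 0.97.

0.97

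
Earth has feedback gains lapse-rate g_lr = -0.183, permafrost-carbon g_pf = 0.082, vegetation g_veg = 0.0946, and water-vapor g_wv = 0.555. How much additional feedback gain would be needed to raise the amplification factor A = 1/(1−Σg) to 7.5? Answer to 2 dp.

Current total gain = 0.5486.
Target gain for A = 7.5: g* = 1 − 1/7.5 = 0.8667.
Additional gain needed = 0.8667 − 0.5486 = 0.32.

0.32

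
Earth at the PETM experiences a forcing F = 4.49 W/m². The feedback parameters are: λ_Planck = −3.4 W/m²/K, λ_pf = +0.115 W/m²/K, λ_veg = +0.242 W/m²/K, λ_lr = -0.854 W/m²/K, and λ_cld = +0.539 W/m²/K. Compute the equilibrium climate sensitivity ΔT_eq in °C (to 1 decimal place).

Net feedback parameter λ = (−3.4) + (+0.115) + (+0.242) + (-0.854) + (+0.539) = -3.358 W/m²/K.
ΔT = −F/λ = −4.49/(-3.358) = 1.3 °C.

1.3 °C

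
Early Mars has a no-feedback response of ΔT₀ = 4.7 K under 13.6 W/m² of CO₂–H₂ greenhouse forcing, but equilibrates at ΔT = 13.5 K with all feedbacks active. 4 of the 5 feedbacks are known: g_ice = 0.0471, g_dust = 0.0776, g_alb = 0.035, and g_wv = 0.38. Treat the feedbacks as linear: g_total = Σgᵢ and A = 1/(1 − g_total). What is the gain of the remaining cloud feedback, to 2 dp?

Amplification A = ΔT/ΔT₀ = 13.5/4.7 = 2.872.
Total gain g = 1 − 1/A = 1 − 1/2.872 = 0.6518.
Known gains sum to 0.0471 + 0.0776 + 0.035 + 0.38 = 0.5397.
g_cld = 0.6518 − 0.5397 = 0.11.

0.11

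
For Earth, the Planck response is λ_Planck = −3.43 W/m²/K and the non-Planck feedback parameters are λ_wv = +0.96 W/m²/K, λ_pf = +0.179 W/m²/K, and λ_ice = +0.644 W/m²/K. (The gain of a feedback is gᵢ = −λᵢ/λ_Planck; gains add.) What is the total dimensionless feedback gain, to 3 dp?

0.520

Convert to gains: g_wv = 0.96/3.43 = 0.2799; g_pf = 0.179/3.43 = 0.05219; g_ice = 0.644/3.43 = 0.1878.
Total gain g = 0.51989.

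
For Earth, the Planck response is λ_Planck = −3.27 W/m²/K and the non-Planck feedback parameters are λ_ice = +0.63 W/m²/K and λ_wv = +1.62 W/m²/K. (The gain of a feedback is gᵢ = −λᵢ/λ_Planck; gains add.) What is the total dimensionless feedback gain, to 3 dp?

0.688

Convert to gains: g_ice = 0.63/3.27 = 0.1927; g_wv = 1.62/3.27 = 0.4954.
Total gain g = 0.6881.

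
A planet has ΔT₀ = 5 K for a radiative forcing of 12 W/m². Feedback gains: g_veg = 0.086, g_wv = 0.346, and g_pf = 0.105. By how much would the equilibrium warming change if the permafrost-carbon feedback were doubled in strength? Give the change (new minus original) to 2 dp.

3.17 K

Original: g = 0.537, ΔT = 5/(1−0.537) = 10.7991 K.
With doubled permafrost-carbon: g' = 0.642, ΔT' = 5/(1−0.642) = 13.9665 K.
Change = 13.9665 − 10.7991 = 3.17 K.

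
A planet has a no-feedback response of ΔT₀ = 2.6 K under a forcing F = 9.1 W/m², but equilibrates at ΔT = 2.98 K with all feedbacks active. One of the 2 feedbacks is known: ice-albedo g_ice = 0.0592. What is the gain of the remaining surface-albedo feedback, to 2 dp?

0.07

Amplification A = ΔT/ΔT₀ = 2.98/2.6 = 1.146.
Total gain g = 1 − 1/A = 1 − 1/1.146 = 0.1274.
The known gain is 0.0592.
g_alb = 0.1274 − 0.0592 = 0.07.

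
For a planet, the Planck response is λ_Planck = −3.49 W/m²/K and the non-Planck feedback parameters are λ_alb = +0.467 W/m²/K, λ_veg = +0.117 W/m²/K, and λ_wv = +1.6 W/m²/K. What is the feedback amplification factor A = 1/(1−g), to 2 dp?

Convert to gains: g_alb = 0.467/3.49 = 0.1338; g_veg = 0.117/3.49 = 0.03352; g_wv = 1.6/3.49 = 0.4585.
Total gain g = 0.62582.
A = 1/(1 − 0.62582) = 2.67.

2.67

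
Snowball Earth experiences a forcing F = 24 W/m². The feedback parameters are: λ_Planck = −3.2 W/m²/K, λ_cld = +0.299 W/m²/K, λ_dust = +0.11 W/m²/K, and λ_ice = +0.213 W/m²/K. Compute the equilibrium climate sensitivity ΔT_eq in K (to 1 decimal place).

9.3 K

Net feedback parameter λ = (−3.2) + (+0.299) + (+0.11) + (+0.213) = -2.578 W/m²/K.
ΔT = −F/λ = −24/(-2.578) = 9.3 K.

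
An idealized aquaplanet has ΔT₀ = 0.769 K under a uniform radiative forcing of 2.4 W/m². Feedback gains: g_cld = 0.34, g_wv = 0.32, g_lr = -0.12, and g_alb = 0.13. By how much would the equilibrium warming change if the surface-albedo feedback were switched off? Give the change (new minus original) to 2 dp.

Original: g = 0.67, ΔT = 0.769/(1−0.67) = 2.3303 K.
Without surface-albedo: g' = 0.54, ΔT' = 0.769/(1−0.54) = 1.6717 K.
Change = 1.6717 − 2.3303 = -0.66 K.

-0.66 K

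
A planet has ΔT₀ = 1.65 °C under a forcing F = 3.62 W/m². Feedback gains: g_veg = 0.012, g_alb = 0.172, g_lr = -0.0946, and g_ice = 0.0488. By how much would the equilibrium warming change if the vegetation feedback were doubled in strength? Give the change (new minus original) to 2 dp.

Original: g = 0.1382, ΔT = 1.65/(1−0.1382) = 1.9146 °C.
With doubled vegetation: g' = 0.1502, ΔT' = 1.65/(1−0.1502) = 1.9416 °C.
Change = 1.9416 − 1.9146 = 0.03 °C.

0.03 °C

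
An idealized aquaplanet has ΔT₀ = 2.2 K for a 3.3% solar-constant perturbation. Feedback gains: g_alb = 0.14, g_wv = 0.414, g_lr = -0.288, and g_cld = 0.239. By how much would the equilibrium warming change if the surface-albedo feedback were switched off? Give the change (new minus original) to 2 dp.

Original: g = 0.505, ΔT = 2.2/(1−0.505) = 4.4444 K.
Without surface-albedo: g' = 0.365, ΔT' = 2.2/(1−0.365) = 3.4646 K.
Change = 3.4646 − 4.4444 = -0.98 K.

-0.98 K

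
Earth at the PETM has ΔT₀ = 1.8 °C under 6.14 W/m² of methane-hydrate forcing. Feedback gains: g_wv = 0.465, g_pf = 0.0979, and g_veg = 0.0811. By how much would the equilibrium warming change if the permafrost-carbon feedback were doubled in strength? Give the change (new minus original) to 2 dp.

1.92 °C

Original: g = 0.644, ΔT = 1.8/(1−0.644) = 5.0562 °C.
With doubled permafrost-carbon: g' = 0.7419, ΔT' = 1.8/(1−0.7419) = 6.9740 °C.
Change = 6.9740 − 5.0562 = 1.92 °C.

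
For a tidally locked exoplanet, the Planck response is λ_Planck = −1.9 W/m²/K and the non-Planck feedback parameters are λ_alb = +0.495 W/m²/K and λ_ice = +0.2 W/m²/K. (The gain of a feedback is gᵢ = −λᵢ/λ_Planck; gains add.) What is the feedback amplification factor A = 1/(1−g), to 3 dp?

1.577

Convert to gains: g_alb = 0.495/1.9 = 0.2605; g_ice = 0.2/1.9 = 0.1053.
Total gain g = 0.3658.
A = 1/(1 − 0.3658) = 1.577.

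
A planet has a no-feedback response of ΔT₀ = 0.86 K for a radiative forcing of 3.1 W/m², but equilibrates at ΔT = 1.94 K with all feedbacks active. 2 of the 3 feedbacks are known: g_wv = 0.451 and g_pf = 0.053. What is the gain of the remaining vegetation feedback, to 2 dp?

0.05

Amplification A = ΔT/ΔT₀ = 1.94/0.86 = 2.256.
Total gain g = 1 − 1/A = 1 − 1/2.256 = 0.5567.
Known gains sum to 0.451 + 0.053 = 0.504.
g_veg = 0.5567 − 0.504 = 0.05.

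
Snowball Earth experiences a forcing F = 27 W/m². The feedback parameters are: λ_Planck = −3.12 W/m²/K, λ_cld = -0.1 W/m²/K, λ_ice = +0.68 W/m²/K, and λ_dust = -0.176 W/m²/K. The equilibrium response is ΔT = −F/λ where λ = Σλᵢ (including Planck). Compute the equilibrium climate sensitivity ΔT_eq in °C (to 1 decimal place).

9.9 °C

Net feedback parameter λ = (−3.12) + (-0.1) + (+0.68) + (-0.176) = -2.716 W/m²/K.
ΔT = −F/λ = −27/(-2.716) = 9.9 °C.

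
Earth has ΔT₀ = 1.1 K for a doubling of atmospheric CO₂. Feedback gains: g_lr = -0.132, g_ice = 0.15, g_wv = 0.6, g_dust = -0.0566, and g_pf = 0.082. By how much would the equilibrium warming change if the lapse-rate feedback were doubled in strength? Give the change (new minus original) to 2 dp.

Original: g = 0.6434, ΔT = 1.1/(1−0.6434) = 3.0847 K.
With doubled lapse-rate: g' = 0.5114, ΔT' = 1.1/(1−0.5114) = 2.2513 K.
Change = 2.2513 − 3.0847 = -0.83 K.

-0.83 K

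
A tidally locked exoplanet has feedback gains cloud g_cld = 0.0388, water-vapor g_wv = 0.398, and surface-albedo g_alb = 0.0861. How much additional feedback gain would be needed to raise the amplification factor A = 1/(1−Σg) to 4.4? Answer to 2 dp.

0.25

Current total gain = 0.5229.
Target gain for A = 4.4: g* = 1 − 1/4.4 = 0.7727.
Additional gain needed = 0.7727 − 0.5229 = 0.25.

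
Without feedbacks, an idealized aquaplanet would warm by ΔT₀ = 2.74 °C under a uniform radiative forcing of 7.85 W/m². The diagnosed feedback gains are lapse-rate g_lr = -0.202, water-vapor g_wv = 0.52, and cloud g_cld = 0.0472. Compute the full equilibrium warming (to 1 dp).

Total gain g = -0.202 + 0.52 + 0.0472 = 0.3652.
Amplification A = 1/(1 − 0.3652) = 1.575.
ΔT = 2.74 × 1.575 = 4.3 °C.

4.3 °C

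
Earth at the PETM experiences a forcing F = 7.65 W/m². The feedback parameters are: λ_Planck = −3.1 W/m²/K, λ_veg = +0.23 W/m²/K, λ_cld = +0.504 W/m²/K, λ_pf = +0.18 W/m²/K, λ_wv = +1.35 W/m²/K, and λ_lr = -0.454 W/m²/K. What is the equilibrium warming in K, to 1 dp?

Net feedback parameter λ = (−3.1) + (+0.23) + (+0.504) + (+0.18) + (+1.35) + (-0.454) = -1.29 W/m²/K.
ΔT = −F/λ = −7.65/(-1.29) = 5.9 K.

5.9 K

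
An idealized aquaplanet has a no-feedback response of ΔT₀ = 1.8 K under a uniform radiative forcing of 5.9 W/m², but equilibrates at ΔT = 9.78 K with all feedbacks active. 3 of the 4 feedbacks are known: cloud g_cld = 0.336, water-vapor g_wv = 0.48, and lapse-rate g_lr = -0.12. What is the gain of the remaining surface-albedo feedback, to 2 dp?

Amplification A = ΔT/ΔT₀ = 9.78/1.8 = 5.433.
Total gain g = 1 − 1/A = 1 − 1/5.433 = 0.8159.
Known gains sum to 0.336 + 0.48 − 0.12 = 0.696.
g_alb = 0.8159 − 0.696 = 0.12.

0.12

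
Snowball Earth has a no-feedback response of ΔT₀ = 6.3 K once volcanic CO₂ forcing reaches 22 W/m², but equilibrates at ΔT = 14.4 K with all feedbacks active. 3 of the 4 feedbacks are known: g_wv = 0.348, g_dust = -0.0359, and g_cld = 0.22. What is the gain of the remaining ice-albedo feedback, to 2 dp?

0.03

Amplification A = ΔT/ΔT₀ = 14.4/6.3 = 2.286.
Total gain g = 1 − 1/A = 1 − 1/2.286 = 0.5626.
Known gains sum to 0.348 − 0.0359 + 0.22 = 0.5321.
g_ice = 0.5626 − 0.5321 = 0.03.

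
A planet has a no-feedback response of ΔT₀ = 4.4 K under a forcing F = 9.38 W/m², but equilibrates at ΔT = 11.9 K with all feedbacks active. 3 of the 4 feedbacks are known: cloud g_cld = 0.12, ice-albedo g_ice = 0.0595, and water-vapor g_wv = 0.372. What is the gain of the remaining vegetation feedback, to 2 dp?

Amplification A = ΔT/ΔT₀ = 11.9/4.4 = 2.705.
Total gain g = 1 − 1/A = 1 − 1/2.705 = 0.6303.
Known gains sum to 0.12 + 0.0595 + 0.372 = 0.5515.
g_veg = 0.6303 − 0.5515 = 0.08.

0.08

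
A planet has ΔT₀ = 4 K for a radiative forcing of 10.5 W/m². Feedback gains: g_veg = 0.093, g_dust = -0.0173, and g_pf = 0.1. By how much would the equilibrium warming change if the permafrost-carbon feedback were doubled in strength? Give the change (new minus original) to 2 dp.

0.67 K

Original: g = 0.1757, ΔT = 4/(1−0.1757) = 4.8526 K.
With doubled permafrost-carbon: g' = 0.2757, ΔT' = 4/(1−0.2757) = 5.5226 K.
Change = 5.5226 − 4.8526 = 0.67 K.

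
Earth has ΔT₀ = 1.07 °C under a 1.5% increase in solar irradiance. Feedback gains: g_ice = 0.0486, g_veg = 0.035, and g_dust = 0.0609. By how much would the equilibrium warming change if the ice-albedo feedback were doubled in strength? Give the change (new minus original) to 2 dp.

0.08 °C

Original: g = 0.1445, ΔT = 1.07/(1−0.1445) = 1.2507 °C.
With doubled ice-albedo: g' = 0.1931, ΔT' = 1.07/(1−0.1931) = 1.3261 °C.
Change = 1.3261 − 1.2507 = 0.08 °C.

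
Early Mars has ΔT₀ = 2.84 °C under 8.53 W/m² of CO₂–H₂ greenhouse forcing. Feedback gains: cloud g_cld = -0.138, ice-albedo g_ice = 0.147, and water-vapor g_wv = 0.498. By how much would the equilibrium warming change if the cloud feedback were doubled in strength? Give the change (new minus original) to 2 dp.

-1.26 °C

Original: g = 0.507, ΔT = 2.84/(1−0.507) = 5.7606 °C.
With doubled cloud: g' = 0.369, ΔT' = 2.84/(1−0.369) = 4.5008 °C.
Change = 4.5008 − 5.7606 = -1.26 °C.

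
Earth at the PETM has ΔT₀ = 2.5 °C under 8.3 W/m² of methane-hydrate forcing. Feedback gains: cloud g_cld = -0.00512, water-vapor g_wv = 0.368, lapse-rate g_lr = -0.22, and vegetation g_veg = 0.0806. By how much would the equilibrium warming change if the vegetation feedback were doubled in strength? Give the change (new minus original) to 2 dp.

0.37 °C

Original: g = 0.22348, ΔT = 2.5/(1−0.22348) = 3.2195 °C.
With doubled vegetation: g' = 0.30408, ΔT' = 2.5/(1−0.30408) = 3.5924 °C.
Change = 3.5924 − 3.2195 = 0.37 °C.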